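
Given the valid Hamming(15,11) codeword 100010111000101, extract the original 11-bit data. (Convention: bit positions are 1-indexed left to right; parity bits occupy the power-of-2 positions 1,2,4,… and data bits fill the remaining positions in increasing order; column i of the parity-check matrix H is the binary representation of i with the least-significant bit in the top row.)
Parity bits occupy power-of-2 positions; data bits are at positions {3,5,6,7,9,10,11,12,13,14,15} (1-indexed).
Extract: c[3]=0 c[5]=1 c[6]=0 c[7]=1 c[9]=1 c[10]=0 c[11]=0 c[12]=0 c[13]=1 c[14]=0 c[15]=1
Data = 01011000101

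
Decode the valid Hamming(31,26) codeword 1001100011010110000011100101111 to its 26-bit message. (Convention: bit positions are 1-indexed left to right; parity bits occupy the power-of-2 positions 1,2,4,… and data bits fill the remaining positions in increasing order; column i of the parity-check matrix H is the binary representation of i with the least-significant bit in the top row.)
Parity bits occupy power-of-2 positions; data bits are at positions {3,5,6,7,9,10,11,12,13,14,15,17,18,19,20,21,22,23,24,25,26,27,28,29,30,31} (1-indexed).
Extract: c[3]=0 c[5]=1 c[6]=0 c[7]=0 c[9]=1 c[10]=1 c[11]=0 c[12]=1 c[13]=0 c[14]=1 c[15]=1 c[17]=0 c[18]=0 c[19]=0 c[20]=0 c[21]=1 c[22]=1 c[23]=1 c[24]=0 c[25]=0 c[26]=1 c[27]=0 c[28]=1 c[29]=1 c[30]=1 c[31]=1
Data = 01001101011000011100101111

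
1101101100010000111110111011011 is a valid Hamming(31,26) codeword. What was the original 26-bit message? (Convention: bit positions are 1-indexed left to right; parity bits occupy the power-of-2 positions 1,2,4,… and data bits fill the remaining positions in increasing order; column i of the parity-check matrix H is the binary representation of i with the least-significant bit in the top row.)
Parity bits occupy power-of-2 positions; data bits are at positions {3,5,6,7,9,10,11,12,13,14,15,17,18,19,20,21,22,23,24,25,26,27,28,29,30,31} (1-indexed).
Extract: c[3]=0 c[5]=1 c[6]=0 c[7]=1 c[9]=0 c[10]=0 c[11]=0 c[12]=1 c[13]=0 c[14]=0 c[15]=0 c[17]=1 c[18]=1 c[19]=1 c[20]=1 c[21]=1 c[22]=0 c[23]=1 c[24]=1 c[25]=1 c[26]=0 c[27]=1 c[28]=1 c[29]=0 c[30]=1 c[31]=1
Data = 01010001000111110111011011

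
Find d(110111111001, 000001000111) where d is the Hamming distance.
XOR = 110110111110, count of 1s = 9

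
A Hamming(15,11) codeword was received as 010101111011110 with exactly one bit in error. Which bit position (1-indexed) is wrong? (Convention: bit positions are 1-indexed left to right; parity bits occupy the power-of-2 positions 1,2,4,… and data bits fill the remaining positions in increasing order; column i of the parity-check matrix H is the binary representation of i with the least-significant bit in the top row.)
Syndrome s = H · r^T (mod 2), r = 010101111011110:
  s[0] = (101010101010101)·(010101111011110) mod 2 = 0+0+0+0+0+0+1+0+1+0+1+0+1+0+0 mod 2 = 0
  s[1] = (011001100110011)·(010101111011110) mod 2 = 0+1+0+0+0+1+1+0+0+0+1+0+0+1+0 mod 2 = 1
  s[2] = (000111100001111)·(010101111011110) mod 2 = 0+0+0+1+0+1+1+0+0+0+0+1+1+1+0 mod 2 = 0
  s[3] = (000000011111111)·(010101111011110) mod 2 = 0+0+0+0+0+0+0+1+1+0+1+1+1+1+0 mod 2 = 0
Syndrome = 0100
Column i of H is the binary representation of i, so the syndrome is the binary index of the flipped bit.
Read s = 0100 with s[0] as LSB: 0·2^0 + 1·2^1 + 0·2^2 + 0·2^3 = 2.
Error is at bit position 2.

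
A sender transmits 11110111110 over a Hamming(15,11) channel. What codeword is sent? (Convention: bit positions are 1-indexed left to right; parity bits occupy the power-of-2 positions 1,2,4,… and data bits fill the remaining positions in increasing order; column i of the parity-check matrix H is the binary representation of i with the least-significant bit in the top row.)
Codeword c = d · G (mod 2), d = 11110111110:
  c[0] = d·G[:,0] = (11110111110)·(11011010101) mod 2 = 1+1+0+1+0+0+1+0+1+0+0 mod 2 = 1
  c[1] = d·G[:,1] = (11110111110)·(10110110011) mod 2 = 1+0+1+1+0+1+1+0+0+1+0 mod 2 = 0
  c[2] = d·G[:,2] = (11110111110)·(10000000000) mod 2 = 1+0+0+0+0+0+0+0+0+0+0 mod 2 = 1
  c[3] = d·G[:,3] = (11110111110)·(01110001111) mod 2 = 0+1+1+1+0+0+0+1+1+1+0 mod 2 = 0
  c[4] = d·G[:,4] = (11110111110)·(01000000000) mod 2 = 0+1+0+0+0+0+0+0+0+0+0 mod 2 = 1
  c[5] = d·G[:,5] = (11110111110)·(00100000000) mod 2 = 0+0+1+0+0+0+0+0+0+0+0 mod 2 = 1
  c[6] = d·G[:,6] = (11110111110)·(00010000000) mod 2 = 0+0+0+1+0+0+0+0+0+0+0 mod 2 = 1
  c[7] = d·G[:,7] = (11110111110)·(00001111111) mod 2 = 0+0+0+0+0+1+1+1+1+1+0 mod 2 = 1
  c[8] = d·G[:,8] = (11110111110)·(00001000000) mod 2 = 0+0+0+0+0+0+0+0+0+0+0 mod 2 = 0
  c[9] = d·G[:,9] = (11110111110)·(00000100000) mod 2 = 0+0+0+0+0+1+0+0+0+0+0 mod 2 = 1
  c[10] = d·G[:,10] = (11110111110)·(00000010000) mod 2 = 0+0+0+0+0+0+1+0+0+0+0 mod 2 = 1
  c[11] = d·G[:,11] = (11110111110)·(00000001000) mod 2 = 0+0+0+0+0+0+0+1+0+0+0 mod 2 = 1
  c[12] = d·G[:,12] = (11110111110)·(00000000100) mod 2 = 0+0+0+0+0+0+0+0+1+0+0 mod 2 = 1
  c[13] = d·G[:,13] = (11110111110)·(00000000010) mod 2 = 0+0+0+0+0+0+0+0+0+1+0 mod 2 = 1
  c[14] = d·G[:,14] = (11110111110)·(00000000001) mod 2 = 0+0+0+0+0+0+0+0+0+0+0 mod 2 = 0
Codeword = 101011110111110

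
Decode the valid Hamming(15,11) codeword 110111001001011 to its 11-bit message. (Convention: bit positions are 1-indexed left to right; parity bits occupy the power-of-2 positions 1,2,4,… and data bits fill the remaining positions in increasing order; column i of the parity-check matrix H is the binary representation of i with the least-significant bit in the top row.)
Parity bits occupy power-of-2 positions; data bits are at positions {3,5,6,7,9,10,11,12,13,14,15} (1-indexed).
Extract: c[3]=0 c[5]=1 c[6]=1 c[7]=0 c[9]=1 c[10]=0 c[11]=0 c[12]=1 c[13]=0 c[14]=1 c[15]=1
Data = 01101001011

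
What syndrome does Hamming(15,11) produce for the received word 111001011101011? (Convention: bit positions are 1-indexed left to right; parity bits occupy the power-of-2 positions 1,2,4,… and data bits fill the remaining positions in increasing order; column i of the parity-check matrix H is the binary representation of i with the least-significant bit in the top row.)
Syndrome s = H · r^T (mod 2), r = 111001011101011:
  s[0] = (101010101010101)·(111001011101011) mod 2 = 1+0+1+0+0+0+0+0+1+0+0+0+0+0+1 mod 2 = 0
  s[1] = (011001100110011)·(111001011101011) mod 2 = 0+1+1+0+0+1+0+0+0+1+0+0+0+1+1 mod 2 = 0
  s[2] = (000111100001111)·(111001011101011) mod 2 = 0+0+0+0+0+1+0+0+0+0+0+1+0+1+1 mod 2 = 0
  s[3] = (000000011111111)·(111001011101011) mod 2 = 0+0+0+0+0+0+0+1+1+1+0+1+0+1+1 mod 2 = 0
Syndrome = 0000
s = 0: no error detected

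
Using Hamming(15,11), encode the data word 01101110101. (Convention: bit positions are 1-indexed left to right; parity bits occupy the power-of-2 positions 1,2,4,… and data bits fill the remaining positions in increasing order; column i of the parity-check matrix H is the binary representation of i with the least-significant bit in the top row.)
Codeword c = d · G (mod 2), d = 01101110101:
  c[0] = d·G[:,0] = (01101110101)·(11011010101) mod 2 = 0+1+0+0+1+0+1+0+1+0+1 mod 2 = 1
  c[1] = d·G[:,1] = (01101110101)·(10110110011) mod 2 = 0+0+1+0+0+1+1+0+0+0+1 mod 2 = 0
  c[2] = d·G[:,2] = (01101110101)·(10000000000) mod 2 = 0+0+0+0+0+0+0+0+0+0+0 mod 2 = 0
  c[3] = d·G[:,3] = (01101110101)·(01110001111) mod 2 = 0+1+1+0+0+0+0+0+1+0+1 mod 2 = 0
  c[4] = d·G[:,4] = (01101110101)·(01000000000) mod 2 = 0+1+0+0+0+0+0+0+0+0+0 mod 2 = 1
  c[5] = d·G[:,5] = (01101110101)·(00100000000) mod 2 = 0+0+1+0+0+0+0+0+0+0+0 mod 2 = 1
  c[6] = d·G[:,6] = (01101110101)·(00010000000) mod 2 = 0+0+0+0+0+0+0+0+0+0+0 mod 2 = 0
  c[7] = d·G[:,7] = (01101110101)·(00001111111) mod 2 = 0+0+0+0+1+1+1+0+1+0+1 mod 2 = 1
  c[8] = d·G[:,8] = (01101110101)·(00001000000) mod 2 = 0+0+0+0+1+0+0+0+0+0+0 mod 2 = 1
  c[9] = d·G[:,9] = (01101110101)·(00000100000) mod 2 = 0+0+0+0+0+1+0+0+0+0+0 mod 2 = 1
  c[10] = d·G[:,10] = (01101110101)·(00000010000) mod 2 = 0+0+0+0+0+0+1+0+0+0+0 mod 2 = 1
  c[11] = d·G[:,11] = (01101110101)·(00000001000) mod 2 = 0+0+0+0+0+0+0+0+0+0+0 mod 2 = 0
  c[12] = d·G[:,12] = (01101110101)·(00000000100) mod 2 = 0+0+0+0+0+0+0+0+1+0+0 mod 2 = 1
  c[13] = d·G[:,13] = (01101110101)·(00000000010) mod 2 = 0+0+0+0+0+0+0+0+0+0+0 mod 2 = 0
  c[14] = d·G[:,14] = (01101110101)·(00000000001) mod 2 = 0+0+0+0+0+0+0+0+0+0+1 mod 2 = 1
Codeword = 100011011110101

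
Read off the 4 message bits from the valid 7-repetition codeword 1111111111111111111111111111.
Split into 7-bit blocks: 1111111 1111111 1111111 1111111
Data = 1111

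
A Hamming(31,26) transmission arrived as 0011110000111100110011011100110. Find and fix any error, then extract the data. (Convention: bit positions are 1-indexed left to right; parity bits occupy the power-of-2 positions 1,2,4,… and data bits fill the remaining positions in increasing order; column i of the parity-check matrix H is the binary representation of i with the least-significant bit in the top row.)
Syndrome s = H · r^T (mod 2), r = 0011110000111100110011011100110:
  s[0] = (1010101010101010101010101010101)·(0011110000111100110011011100110) mod 2 = 0+0+1+0+1+0+0+0+0+0+1+0+1+0+0+0+1+0+0+0+1+0+0+0+1+0+0+0+1+0+0 mod 2 = 0
  s[1] = (0110011001100110011001100110011)·(0011110000111100110011011100110) mod 2 = 0+0+1+0+0+1+0+0+0+0+1+0+0+1+0+0+0+1+0+0+0+1+0+0+0+1+0+0+0+1+0 mod 2 = 0
  s[2] = (0001111000011110000111100001111)·(0011110000111100110011011100110) mod 2 = 0+0+0+1+1+1+0+0+0+0+0+1+1+1+0+0+0+0+0+0+1+1+0+0+0+0+0+0+1+1+0 mod 2 = 0
  s[3] = (0000000111111110000000011111111)·(0011110000111100110011011100110) mod 2 = 0+0+0+0+0+0+0+0+0+0+1+1+1+1+0+0+0+0+0+0+0+0+0+1+1+1+0+0+1+1+0 mod 2 = 1
  s[4] = (0000000000000001111111111111111)·(0011110000111100110011011100110) mod 2 = 0+0+0+0+0+0+0+0+0+0+0+0+0+0+0+0+1+1+0+0+1+1+0+1+1+1+0+0+1+1+0 mod 2 = 1
Syndrome = 00011
Column 24 of H equals this syndrome → error at bit 24 (1-indexed).
Flip bit 24: 0011110000111100110011011100110 → 0011110000111100110011001100110
Extract data bits at positions {3,5,6,7,9,10,11,12,13,14,15,17,18,19,20,21,22,23,24,25,26,27,28,29,30,31}: 11100011110110011001100110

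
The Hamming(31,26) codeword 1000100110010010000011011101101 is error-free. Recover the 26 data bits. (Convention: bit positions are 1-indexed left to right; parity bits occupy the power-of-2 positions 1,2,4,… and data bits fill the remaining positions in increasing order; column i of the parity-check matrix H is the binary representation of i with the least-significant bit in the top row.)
Parity bits occupy power-of-2 positions; data bits are at positions {3,5,6,7,9,10,11,12,13,14,15,17,18,19,20,21,22,23,24,25,26,27,28,29,30,31} (1-indexed).
Extract: c[3]=0 c[5]=1 c[6]=0 c[7]=0 c[9]=1 c[10]=0 c[11]=0 c[12]=1 c[13]=0 c[14]=0 c[15]=1 c[17]=0 c[18]=0 c[19]=0 c[20]=0 c[21]=1 c[22]=1 c[23]=0 c[24]=1 c[25]=1 c[26]=1 c[27]=0 c[28]=1 c[29]=1 c[30]=0 c[31]=1
Data = 01001001001000011011101101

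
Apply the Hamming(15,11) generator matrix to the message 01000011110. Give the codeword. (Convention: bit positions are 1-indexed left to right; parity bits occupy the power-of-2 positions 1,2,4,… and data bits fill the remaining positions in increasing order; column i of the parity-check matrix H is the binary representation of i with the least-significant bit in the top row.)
Codeword c = d · G (mod 2), d = 01000011110:
  c[0] = d·G[:,0] = (01000011110)·(11011010101) mod 2 = 0+1+0+0+0+0+1+0+1+0+0 mod 2 = 1
  c[1] = d·G[:,1] = (01000011110)·(10110110011) mod 2 = 0+0+0+0+0+0+1+0+0+1+0 mod 2 = 0
  c[2] = d·G[:,2] = (01000011110)·(10000000000) mod 2 = 0+0+0+0+0+0+0+0+0+0+0 mod 2 = 0
  c[3] = d·G[:,3] = (01000011110)·(01110001111) mod 2 = 0+1+0+0+0+0+0+1+1+1+0 mod 2 = 0
  c[4] = d·G[:,4] = (01000011110)·(01000000000) mod 2 = 0+1+0+0+0+0+0+0+0+0+0 mod 2 = 1
  c[5] = d·G[:,5] = (01000011110)·(00100000000) mod 2 = 0+0+0+0+0+0+0+0+0+0+0 mod 2 = 0
  c[6] = d·G[:,6] = (01000011110)·(00010000000) mod 2 = 0+0+0+0+0+0+0+0+0+0+0 mod 2 = 0
  c[7] = d·G[:,7] = (01000011110)·(00001111111) mod 2 = 0+0+0+0+0+0+1+1+1+1+0 mod 2 = 0
  c[8] = d·G[:,8] = (01000011110)·(00001000000) mod 2 = 0+0+0+0+0+0+0+0+0+0+0 mod 2 = 0
  c[9] = d·G[:,9] = (01000011110)·(00000100000) mod 2 = 0+0+0+0+0+0+0+0+0+0+0 mod 2 = 0
  c[10] = d·G[:,10] = (01000011110)·(00000010000) mod 2 = 0+0+0+0+0+0+1+0+0+0+0 mod 2 = 1
  c[11] = d·G[:,11] = (01000011110)·(00000001000) mod 2 = 0+0+0+0+0+0+0+1+0+0+0 mod 2 = 1
  c[12] = d·G[:,12] = (01000011110)·(00000000100) mod 2 = 0+0+0+0+0+0+0+0+1+0+0 mod 2 = 1
  c[13] = d·G[:,13] = (01000011110)·(00000000010) mod 2 = 0+0+0+0+0+0+0+0+0+1+0 mod 2 = 1
  c[14] = d·G[:,14] = (01000011110)·(00000000001) mod 2 = 0+0+0+0+0+0+0+0+0+0+0 mod 2 = 0
Codeword = 100010000011110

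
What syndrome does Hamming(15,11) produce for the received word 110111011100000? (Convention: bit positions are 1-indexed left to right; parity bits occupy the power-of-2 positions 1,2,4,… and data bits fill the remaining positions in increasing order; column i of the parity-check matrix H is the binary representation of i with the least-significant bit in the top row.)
Syndrome s = H · r^T (mod 2), r = 110111011100000:
  s[0] = (101010101010101)·(110111011100000) mod 2 = 1+0+0+0+1+0+0+0+1+0+0+0+0+0+0 mod 2 = 1
  s[1] = (011001100110011)·(110111011100000) mod 2 = 0+1+0+0+0+1+0+0+0+1+0+0+0+0+0 mod 2 = 1
  s[2] = (000111100001111)·(110111011100000) mod 2 = 0+0+0+1+1+1+0+0+0+0+0+0+0+0+0 mod 2 = 1
  s[3] = (000000011111111)·(110111011100000) mod 2 = 0+0+0+0+0+0+0+1+1+1+0+0+0+0+0 mod 2 = 1
Syndrome = 1111
Non-zero syndrome: error at position 15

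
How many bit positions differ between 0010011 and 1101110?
XOR = 1111101, count of 1s = 6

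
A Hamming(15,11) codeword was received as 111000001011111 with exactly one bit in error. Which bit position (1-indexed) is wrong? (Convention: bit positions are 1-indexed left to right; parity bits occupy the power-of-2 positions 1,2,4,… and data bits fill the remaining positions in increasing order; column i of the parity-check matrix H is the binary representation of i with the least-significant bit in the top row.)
Syndrome s = H · r^T (mod 2), r = 111000001011111:
  s[0] = (101010101010101)·(111000001011111) mod 2 = 1+0+1+0+0+0+0+0+1+0+1+0+1+0+1 mod 2 = 0
  s[1] = (011001100110011)·(111000001011111) mod 2 = 0+1+1+0+0+0+0+0+0+0+1+0+0+1+1 mod 2 = 1
  s[2] = (000111100001111)·(111000001011111) mod 2 = 0+0+0+0+0+0+0+0+0+0+0+1+1+1+1 mod 2 = 0
  s[3] = (000000011111111)·(111000001011111) mod 2 = 0+0+0+0+0+0+0+0+1+0+1+1+1+1+1 mod 2 = 0
Syndrome = 0100
Column i of H is the binary representation of i, so the syndrome is the binary index of the flipped bit.
Read s = 0100 with s[0] as LSB: 0·2^0 + 1·2^1 + 0·2^2 + 0·2^3 = 2.
Error is at bit position 2.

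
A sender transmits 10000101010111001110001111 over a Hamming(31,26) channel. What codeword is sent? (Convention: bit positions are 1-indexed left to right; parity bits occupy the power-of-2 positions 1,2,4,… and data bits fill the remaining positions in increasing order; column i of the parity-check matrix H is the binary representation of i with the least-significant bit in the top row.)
Codeword c = d · G (mod 2), d = 10000101010111001110001111:
  c[0] = d·G[:,0] = (10000101010111001110001111)·(11011010101101010101010101) mod 2 = 1+0+0+0+0+0+0+0+0+0+0+1+0+1+0+0+0+1+0+0+0+0+0+1+0+1 mod 2 = 0
  c[1] = d·G[:,1] = (10000101010111001110001111)·(10110110011011001100110011) mod 2 = 1+0+0+0+0+1+0+0+0+1+0+0+1+1+0+0+1+1+0+0+0+0+0+0+1+1 mod 2 = 1
  c[2] = d·G[:,2] = (10000101010111001110001111)·(10000000000000000000000000) mod 2 = 1+0+0+0+0+0+0+0+0+0+0+0+0+0+0+0+0+0+0+0+0+0+0+0+0+0 mod 2 = 1
  c[3] = d·G[:,3] = (10000101010111001110001111)·(01110001111000111100001111) mod 2 = 0+0+0+0+0+0+0+1+0+1+0+0+0+0+0+0+1+1+0+0+0+0+1+1+1+1 mod 2 = 0
  c[4] = d·G[:,4] = (10000101010111001110001111)·(01000000000000000000000000) mod 2 = 0+0+0+0+0+0+0+0+0+0+0+0+0+0+0+0+0+0+0+0+0+0+0+0+0+0 mod 2 = 0
  c[5] = d·G[:,5] = (10000101010111001110001111)·(00100000000000000000000000) mod 2 = 0+0+0+0+0+0+0+0+0+0+0+0+0+0+0+0+0+0+0+0+0+0+0+0+0+0 mod 2 = 0
  c[6] = d·G[:,6] = (10000101010111001110001111)·(00010000000000000000000000) mod 2 = 0+0+0+0+0+0+0+0+0+0+0+0+0+0+0+0+0+0+0+0+0+0+0+0+0+0 mod 2 = 0
  c[7] = d·G[:,7] = (10000101010111001110001111)·(00001111111000000011111111) mod 2 = 0+0+0+0+0+1+0+1+0+1+0+0+0+0+0+0+0+0+1+0+0+0+1+1+1+1 mod 2 = 0
  c[8] = d·G[:,8] = (10000101010111001110001111)·(00001000000000000000000000) mod 2 = 0+0+0+0+0+0+0+0+0+0+0+0+0+0+0+0+0+0+0+0+0+0+0+0+0+0 mod 2 = 0
  c[9] = d·G[:,9] = (10000101010111001110001111)·(00000100000000000000000000) mod 2 = 0+0+0+0+0+1+0+0+0+0+0+0+0+0+0+0+0+0+0+0+0+0+0+0+0+0 mod 2 = 1
  c[10] = d·G[:,10] = (10000101010111001110001111)·(00000010000000000000000000) mod 2 = 0+0+0+0+0+0+0+0+0+0+0+0+0+0+0+0+0+0+0+0+0+0+0+0+0+0 mod 2 = 0
  c[11] = d·G[:,11] = (10000101010111001110001111)·(00000001000000000000000000) mod 2 = 0+0+0+0+0+0+0+1+0+0+0+0+0+0+0+0+0+0+0+0+0+0+0+0+0+0 mod 2 = 1
  c[12] = d·G[:,12] = (10000101010111001110001111)·(00000000100000000000000000) mod 2 = 0+0+0+0+0+0+0+0+0+0+0+0+0+0+0+0+0+0+0+0+0+0+0+0+0+0 mod 2 = 0
  c[13] = d·G[:,13] = (10000101010111001110001111)·(00000000010000000000000000) mod 2 = 0+0+0+0+0+0+0+0+0+1+0+0+0+0+0+0+0+0+0+0+0+0+0+0+0+0 mod 2 = 1
  c[14] = d·G[:,14] = (10000101010111001110001111)·(00000000001000000000000000) mod 2 = 0+0+0+0+0+0+0+0+0+0+0+0+0+0+0+0+0+0+0+0+0+0+0+0+0+0 mod 2 = 0
  c[15] = d·G[:,15] = (10000101010111001110001111)·(00000000000111111111111111) mod 2 = 0+0+0+0+0+0+0+0+0+0+0+1+1+1+0+0+1+1+1+0+0+0+1+1+1+1 mod 2 = 0
  c[16] = d·G[:,16] = (10000101010111001110001111)·(00000000000100000000000000) mod 2 = 0+0+0+0+0+0+0+0+0+0+0+1+0+0+0+0+0+0+0+0+0+0+0+0+0+0 mod 2 = 1
  c[17] = d·G[:,17] = (10000101010111001110001111)·(00000000000010000000000000) mod 2 = 0+0+0+0+0+0+0+0+0+0+0+0+1+0+0+0+0+0+0+0+0+0+0+0+0+0 mod 2 = 1
  c[18] = d·G[:,18] = (10000101010111001110001111)·(00000000000001000000000000) mod 2 = 0+0+0+0+0+0+0+0+0+0+0+0+0+1+0+0+0+0+0+0+0+0+0+0+0+0 mod 2 = 1
  c[19] = d·G[:,19] = (10000101010111001110001111)·(00000000000000100000000000) mod 2 = 0+0+0+0+0+0+0+0+0+0+0+0+0+0+0+0+0+0+0+0+0+0+0+0+0+0 mod 2 = 0
  c[20] = d·G[:,20] = (10000101010111001110001111)·(00000000000000010000000000) mod 2 = 0+0+0+0+0+0+0+0+0+0+0+0+0+0+0+0+0+0+0+0+0+0+0+0+0+0 mod 2 = 0
  c[21] = d·G[:,21] = (10000101010111001110001111)·(00000000000000001000000000) mod 2 = 0+0+0+0+0+0+0+0+0+0+0+0+0+0+0+0+1+0+0+0+0+0+0+0+0+0 mod 2 = 1
  c[22] = d·G[:,22] = (10000101010111001110001111)·(00000000000000000100000000) mod 2 = 0+0+0+0+0+0+0+0+0+0+0+0+0+0+0+0+0+1+0+0+0+0+0+0+0+0 mod 2 = 1
  c[23] = d·G[:,23] = (10000101010111001110001111)·(00000000000000000010000000) mod 2 = 0+0+0+0+0+0+0+0+0+0+0+0+0+0+0+0+0+0+1+0+0+0+0+0+0+0 mod 2 = 1
  c[24] = d·G[:,24] = (10000101010111001110001111)·(00000000000000000001000000) mod 2 = 0+0+0+0+0+0+0+0+0+0+0+0+0+0+0+0+0+0+0+0+0+0+0+0+0+0 mod 2 = 0
  c[25] = d·G[:,25] = (10000101010111001110001111)·(00000000000000000000100000) mod 2 = 0+0+0+0+0+0+0+0+0+0+0+0+0+0+0+0+0+0+0+0+0+0+0+0+0+0 mod 2 = 0
  c[26] = d·G[:,26] = (10000101010111001110001111)·(00000000000000000000010000) mod 2 = 0+0+0+0+0+0+0+0+0+0+0+0+0+0+0+0+0+0+0+0+0+0+0+0+0+0 mod 2 = 0
  c[27] = d·G[:,27] = (10000101010111001110001111)·(00000000000000000000001000) mod 2 = 0+0+0+0+0+0+0+0+0+0+0+0+0+0+0+0+0+0+0+0+0+0+1+0+0+0 mod 2 = 1
  c[28] = d·G[:,28] = (10000101010111001110001111)·(00000000000000000000000100) mod 2 = 0+0+0+0+0+0+0+0+0+0+0+0+0+0+0+0+0+0+0+0+0+0+0+1+0+0 mod 2 = 1
  c[29] = d·G[:,29] = (10000101010111001110001111)·(00000000000000000000000010) mod 2 = 0+0+0+0+0+0+0+0+0+0+0+0+0+0+0+0+0+0+0+0+0+0+0+0+1+0 mod 2 = 1
  c[30] = d·G[:,30] = (10000101010111001110001111)·(00000000000000000000000001) mod 2 = 0+0+0+0+0+0+0+0+0+0+0+0+0+0+0+0+0+0+0+0+0+0+0+0+0+1 mod 2 = 1
Codeword = 0110000001010100111001110001111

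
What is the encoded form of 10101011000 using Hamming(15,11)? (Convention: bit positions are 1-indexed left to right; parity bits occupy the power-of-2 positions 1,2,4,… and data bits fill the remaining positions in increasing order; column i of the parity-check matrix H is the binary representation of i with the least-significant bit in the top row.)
Codeword c = d · G (mod 2), d = 10101011000:
  c[0] = d·G[:,0] = (10101011000)·(11011010101) mod 2 = 1+0+0+0+1+0+1+0+0+0+0 mod 2 = 1
  c[1] = d·G[:,1] = (10101011000)·(10110110011) mod 2 = 1+0+1+0+0+0+1+0+0+0+0 mod 2 = 1
  c[2] = d·G[:,2] = (10101011000)·(10000000000) mod 2 = 1+0+0+0+0+0+0+0+0+0+0 mod 2 = 1
  c[3] = d·G[:,3] = (10101011000)·(01110001111) mod 2 = 0+0+1+0+0+0+0+1+0+0+0 mod 2 = 0
  c[4] = d·G[:,4] = (10101011000)·(01000000000) mod 2 = 0+0+0+0+0+0+0+0+0+0+0 mod 2 = 0
  c[5] = d·G[:,5] = (10101011000)·(00100000000) mod 2 = 0+0+1+0+0+0+0+0+0+0+0 mod 2 = 1
  c[6] = d·G[:,6] = (10101011000)·(00010000000) mod 2 = 0+0+0+0+0+0+0+0+0+0+0 mod 2 = 0
  c[7] = d·G[:,7] = (10101011000)·(00001111111) mod 2 = 0+0+0+0+1+0+1+1+0+0+0 mod 2 = 1
  c[8] = d·G[:,8] = (10101011000)·(00001000000) mod 2 = 0+0+0+0+1+0+0+0+0+0+0 mod 2 = 1
  c[9] = d·G[:,9] = (10101011000)·(00000100000) mod 2 = 0+0+0+0+0+0+0+0+0+0+0 mod 2 = 0
  c[10] = d·G[:,10] = (10101011000)·(00000010000) mod 2 = 0+0+0+0+0+0+1+0+0+0+0 mod 2 = 1
  c[11] = d·G[:,11] = (10101011000)·(00000001000) mod 2 = 0+0+0+0+0+0+0+1+0+0+0 mod 2 = 1
  c[12] = d·G[:,12] = (10101011000)·(00000000100) mod 2 = 0+0+0+0+0+0+0+0+0+0+0 mod 2 = 0
  c[13] = d·G[:,13] = (10101011000)·(00000000010) mod 2 = 0+0+0+0+0+0+0+0+0+0+0 mod 2 = 0
  c[14] = d·G[:,14] = (10101011000)·(00000000001) mod 2 = 0+0+0+0+0+0+0+0+0+0+0 mod 2 = 0
Codeword = 111001011011000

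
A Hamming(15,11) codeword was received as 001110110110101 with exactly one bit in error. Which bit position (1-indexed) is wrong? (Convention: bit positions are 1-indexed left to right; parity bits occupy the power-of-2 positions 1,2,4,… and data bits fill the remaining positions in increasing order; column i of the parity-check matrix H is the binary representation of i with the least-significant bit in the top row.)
Syndrome s = H · r^T (mod 2), r = 001110110110101:
  s[0] = (101010101010101)·(001110110110101) mod 2 = 0+0+1+0+1+0+1+0+0+0+1+0+1+0+1 mod 2 = 0
  s[1] = (011001100110011)·(001110110110101) mod 2 = 0+0+1+0+0+0+1+0+0+1+1+0+0+0+1 mod 2 = 1
  s[2] = (000111100001111)·(001110110110101) mod 2 = 0+0+0+1+1+0+1+0+0+0+0+0+1+0+1 mod 2 = 1
  s[3] = (000000011111111)·(001110110110101) mod 2 = 0+0+0+0+0+0+0+1+0+1+1+0+1+0+1 mod 2 = 1
Syndrome = 0111
Column i of H is the binary representation of i, so the syndrome is the binary index of the flipped bit.
Read s = 0111 with s[0] as LSB: 0·2^0 + 1·2^1 + 1·2^2 + 1·2^3 = 14.
Error is at bit position 14.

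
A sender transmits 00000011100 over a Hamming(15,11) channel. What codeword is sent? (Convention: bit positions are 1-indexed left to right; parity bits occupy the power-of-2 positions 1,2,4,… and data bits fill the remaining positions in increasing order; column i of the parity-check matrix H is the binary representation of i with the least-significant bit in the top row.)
Codeword c = d · G (mod 2), d = 00000011100:
  c[0] = d·G[:,0] = (00000011100)·(11011010101) mod 2 = 0+0+0+0+0+0+1+0+1+0+0 mod 2 = 0
  c[1] = d·G[:,1] = (00000011100)·(10110110011) mod 2 = 0+0+0+0+0+0+1+0+0+0+0 mod 2 = 1
  c[2] = d·G[:,2] = (00000011100)·(10000000000) mod 2 = 0+0+0+0+0+0+0+0+0+0+0 mod 2 = 0
  c[3] = d·G[:,3] = (00000011100)·(01110001111) mod 2 = 0+0+0+0+0+0+0+1+1+0+0 mod 2 = 0
  c[4] = d·G[:,4] = (00000011100)·(01000000000) mod 2 = 0+0+0+0+0+0+0+0+0+0+0 mod 2 = 0
  c[5] = d·G[:,5] = (00000011100)·(00100000000) mod 2 = 0+0+0+0+0+0+0+0+0+0+0 mod 2 = 0
  c[6] = d·G[:,6] = (00000011100)·(00010000000) mod 2 = 0+0+0+0+0+0+0+0+0+0+0 mod 2 = 0
  c[7] = d·G[:,7] = (00000011100)·(00001111111) mod 2 = 0+0+0+0+0+0+1+1+1+0+0 mod 2 = 1
  c[8] = d·G[:,8] = (00000011100)·(00001000000) mod 2 = 0+0+0+0+0+0+0+0+0+0+0 mod 2 = 0
  c[9] = d·G[:,9] = (00000011100)·(00000100000) mod 2 = 0+0+0+0+0+0+0+0+0+0+0 mod 2 = 0
  c[10] = d·G[:,10] = (00000011100)·(00000010000) mod 2 = 0+0+0+0+0+0+1+0+0+0+0 mod 2 = 1
  c[11] = d·G[:,11] = (00000011100)·(00000001000) mod 2 = 0+0+0+0+0+0+0+1+0+0+0 mod 2 = 1
  c[12] = d·G[:,12] = (00000011100)·(00000000100) mod 2 = 0+0+0+0+0+0+0+0+1+0+0 mod 2 = 1
  c[13] = d·G[:,13] = (00000011100)·(00000000010) mod 2 = 0+0+0+0+0+0+0+0+0+0+0 mod 2 = 0
  c[14] = d·G[:,14] = (00000011100)·(00000000001) mod 2 = 0+0+0+0+0+0+0+0+0+0+0 mod 2 = 0
Codeword = 010000010011100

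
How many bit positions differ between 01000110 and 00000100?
XOR = 01000010, count of 1s = 2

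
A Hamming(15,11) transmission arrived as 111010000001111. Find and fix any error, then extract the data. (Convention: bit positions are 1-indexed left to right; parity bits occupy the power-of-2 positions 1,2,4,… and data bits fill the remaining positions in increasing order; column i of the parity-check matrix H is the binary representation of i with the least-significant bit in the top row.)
Syndrome s = H · r^T (mod 2), r = 111010000001111:
  s[0] = (101010101010101)·(111010000001111) mod 2 = 1+0+1+0+1+0+0+0+0+0+0+0+1+0+1 mod 2 = 1
  s[1] = (011001100110011)·(111010000001111) mod 2 = 0+1+1+0+0+0+0+0+0+0+0+0+0+1+1 mod 2 = 0
  s[2] = (000111100001111)·(111010000001111) mod 2 = 0+0+0+0+1+0+0+0+0+0+0+1+1+1+1 mod 2 = 1
  s[3] = (000000011111111)·(111010000001111) mod 2 = 0+0+0+0+0+0+0+0+0+0+0+1+1+1+1 mod 2 = 0
Syndrome = 1010
Column 5 of H equals this syndrome → error at bit 5 (1-indexed).
Flip bit 5: 111010000001111 → 111000000001111
Extract data bits at positions {3,5,6,7,9,10,11,12,13,14,15}: 10000001111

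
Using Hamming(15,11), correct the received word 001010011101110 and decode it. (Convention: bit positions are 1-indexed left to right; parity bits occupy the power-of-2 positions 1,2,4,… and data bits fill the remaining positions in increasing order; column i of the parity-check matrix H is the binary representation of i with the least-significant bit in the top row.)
Syndrome s = H · r^T (mod 2), r = 001010011101110:
  s[0] = (101010101010101)·(001010011101110) mod 2 = 0+0+1+0+1+0+0+0+1+0+0+0+1+0+0 mod 2 = 0
  s[1] = (011001100110011)·(001010011101110) mod 2 = 0+0+1+0+0+0+0+0+0+1+0+0+0+1+0 mod 2 = 1
  s[2] = (000111100001111)·(001010011101110) mod 2 = 0+0+0+0+1+0+0+0+0+0+0+1+1+1+0 mod 2 = 0
  s[3] = (000000011111111)·(001010011101110) mod 2 = 0+0+0+0+0+0+0+1+1+1+0+1+1+1+0 mod 2 = 0
Syndrome = 0100
Column 2 of H equals this syndrome → error at bit 2 (1-indexed).
Flip bit 2: 001010011101110 → 011010011101110
Extract data bits at positions {3,5,6,7,9,10,11,12,13,14,15}: 11001101110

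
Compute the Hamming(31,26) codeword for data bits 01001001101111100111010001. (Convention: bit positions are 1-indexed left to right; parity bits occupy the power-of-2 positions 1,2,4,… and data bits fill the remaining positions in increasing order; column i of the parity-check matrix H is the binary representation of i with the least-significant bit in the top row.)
Codeword c = d · G (mod 2), d = 01001001101111100111010001:
  c[0] = d·G[:,0] = (01001001101111100111010001)·(11011010101101010101010101) mod 2 = 0+1+0+0+1+0+0+0+1+0+1+1+0+1+0+0+0+1+0+1+0+1+0+0+0+1 mod 2 = 0
  c[1] = d·G[:,1] = (01001001101111100111010001)·(10110110011011001100110011) mod 2 = 0+0+0+0+0+0+0+0+0+0+1+0+1+1+0+0+0+1+0+0+0+1+0+0+0+1 mod 2 = 0
  c[2] = d·G[:,2] = (01001001101111100111010001)·(10000000000000000000000000) mod 2 = 0+0+0+0+0+0+0+0+0+0+0+0+0+0+0+0+0+0+0+0+0+0+0+0+0+0 mod 2 = 0
  c[3] = d·G[:,3] = (01001001101111100111010001)·(01110001111000111100001111) mod 2 = 0+1+0+0+0+0+0+1+1+0+1+0+0+0+1+0+0+1+0+0+0+0+0+0+0+1 mod 2 = 1
  c[4] = d·G[:,4] = (01001001101111100111010001)·(01000000000000000000000000) mod 2 = 0+1+0+0+0+0+0+0+0+0+0+0+0+0+0+0+0+0+0+0+0+0+0+0+0+0 mod 2 = 1
  c[5] = d·G[:,5] = (01001001101111100111010001)·(00100000000000000000000000) mod 2 = 0+0+0+0+0+0+0+0+0+0+0+0+0+0+0+0+0+0+0+0+0+0+0+0+0+0 mod 2 = 0
  c[6] = d·G[:,6] = (01001001101111100111010001)·(00010000000000000000000000) mod 2 = 0+0+0+0+0+0+0+0+0+0+0+0+0+0+0+0+0+0+0+0+0+0+0+0+0+0 mod 2 = 0
  c[7] = d·G[:,7] = (01001001101111100111010001)·(00001111111000000011111111) mod 2 = 0+0+0+0+1+0+0+1+1+0+1+0+0+0+0+0+0+0+1+1+0+1+0+0+0+1 mod 2 = 0
  c[8] = d·G[:,8] = (01001001101111100111010001)·(00001000000000000000000000) mod 2 = 0+0+0+0+1+0+0+0+0+0+0+0+0+0+0+0+0+0+0+0+0+0+0+0+0+0 mod 2 = 1
  c[9] = d·G[:,9] = (01001001101111100111010001)·(00000100000000000000000000) mod 2 = 0+0+0+0+0+0+0+0+0+0+0+0+0+0+0+0+0+0+0+0+0+0+0+0+0+0 mod 2 = 0
  c[10] = d·G[:,10] = (01001001101111100111010001)·(00000010000000000000000000) mod 2 = 0+0+0+0+0+0+0+0+0+0+0+0+0+0+0+0+0+0+0+0+0+0+0+0+0+0 mod 2 = 0
  c[11] = d·G[:,11] = (01001001101111100111010001)·(00000001000000000000000000) mod 2 = 0+0+0+0+0+0+0+1+0+0+0+0+0+0+0+0+0+0+0+0+0+0+0+0+0+0 mod 2 = 1
  c[12] = d·G[:,12] = (01001001101111100111010001)·(00000000100000000000000000) mod 2 = 0+0+0+0+0+0+0+0+1+0+0+0+0+0+0+0+0+0+0+0+0+0+0+0+0+0 mod 2 = 1
  c[13] = d·G[:,13] = (01001001101111100111010001)·(00000000010000000000000000) mod 2 = 0+0+0+0+0+0+0+0+0+0+0+0+0+0+0+0+0+0+0+0+0+0+0+0+0+0 mod 2 = 0
  c[14] = d·G[:,14] = (01001001101111100111010001)·(00000000001000000000000000) mod 2 = 0+0+0+0+0+0+0+0+0+0+1+0+0+0+0+0+0+0+0+0+0+0+0+0+0+0 mod 2 = 1
  c[15] = d·G[:,15] = (01001001101111100111010001)·(00000000000111111111111111) mod 2 = 0+0+0+0+0+0+0+0+0+0+0+1+1+1+1+0+0+1+1+1+0+1+0+0+0+1 mod 2 = 1
  c[16] = d·G[:,16] = (01001001101111100111010001)·(00000000000100000000000000) mod 2 = 0+0+0+0+0+0+0+0+0+0+0+1+0+0+0+0+0+0+0+0+0+0+0+0+0+0 mod 2 = 1
  c[17] = d·G[:,17] = (01001001101111100111010001)·(00000000000010000000000000) mod 2 = 0+0+0+0+0+0+0+0+0+0+0+0+1+0+0+0+0+0+0+0+0+0+0+0+0+0 mod 2 = 1
  c[18] = d·G[:,18] = (01001001101111100111010001)·(00000000000001000000000000) mod 2 = 0+0+0+0+0+0+0+0+0+0+0+0+0+1+0+0+0+0+0+0+0+0+0+0+0+0 mod 2 = 1
  c[19] = d·G[:,19] = (01001001101111100111010001)·(00000000000000100000000000) mod 2 = 0+0+0+0+0+0+0+0+0+0+0+0+0+0+1+0+0+0+0+0+0+0+0+0+0+0 mod 2 = 1
  c[20] = d·G[:,20] = (01001001101111100111010001)·(00000000000000010000000000) mod 2 = 0+0+0+0+0+0+0+0+0+0+0+0+0+0+0+0+0+0+0+0+0+0+0+0+0+0 mod 2 = 0
  c[21] = d·G[:,21] = (01001001101111100111010001)·(00000000000000001000000000) mod 2 = 0+0+0+0+0+0+0+0+0+0+0+0+0+0+0+0+0+0+0+0+0+0+0+0+0+0 mod 2 = 0
  c[22] = d·G[:,22] = (01001001101111100111010001)·(00000000000000000100000000) mod 2 = 0+0+0+0+0+0+0+0+0+0+0+0+0+0+0+0+0+1+0+0+0+0+0+0+0+0 mod 2 = 1
  c[23] = d·G[:,23] = (01001001101111100111010001)·(00000000000000000010000000) mod 2 = 0+0+0+0+0+0+0+0+0+0+0+0+0+0+0+0+0+0+1+0+0+0+0+0+0+0 mod 2 = 1
  c[24] = d·G[:,24] = (01001001101111100111010001)·(00000000000000000001000000) mod 2 = 0+0+0+0+0+0+0+0+0+0+0+0+0+0+0+0+0+0+0+1+0+0+0+0+0+0 mod 2 = 1
  c[25] = d·G[:,25] = (01001001101111100111010001)·(00000000000000000000100000) mod 2 = 0+0+0+0+0+0+0+0+0+0+0+0+0+0+0+0+0+0+0+0+0+0+0+0+0+0 mod 2 = 0
  c[26] = d·G[:,26] = (01001001101111100111010001)·(00000000000000000000010000) mod 2 = 0+0+0+0+0+0+0+0+0+0+0+0+0+0+0+0+0+0+0+0+0+1+0+0+0+0 mod 2 = 1
  c[27] = d·G[:,27] = (01001001101111100111010001)·(00000000000000000000001000) mod 2 = 0+0+0+0+0+0+0+0+0+0+0+0+0+0+0+0+0+0+0+0+0+0+0+0+0+0 mod 2 = 0
  c[28] = d·G[:,28] = (01001001101111100111010001)·(00000000000000000000000100) mod 2 = 0+0+0+0+0+0+0+0+0+0+0+0+0+0+0+0+0+0+0+0+0+0+0+0+0+0 mod 2 = 0
  c[29] = d·G[:,29] = (01001001101111100111010001)·(00000000000000000000000010) mod 2 = 0+0+0+0+0+0+0+0+0+0+0+0+0+0+0+0+0+0+0+0+0+0+0+0+0+0 mod 2 = 0
  c[30] = d·G[:,30] = (01001001101111100111010001)·(00000000000000000000000001) mod 2 = 0+0+0+0+0+0+0+0+0+0+0+0+0+0+0+0+0+0+0+0+0+0+0+0+0+1 mod 2 = 1
Codeword = 0001100010011011111100111010001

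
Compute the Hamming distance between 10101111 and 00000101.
XOR = 10101010, count of 1s = 4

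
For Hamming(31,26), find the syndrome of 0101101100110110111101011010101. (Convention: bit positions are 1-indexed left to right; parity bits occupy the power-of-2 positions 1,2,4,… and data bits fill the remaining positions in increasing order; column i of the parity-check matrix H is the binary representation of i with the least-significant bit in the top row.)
Syndrome s = H · r^T (mod 2), r = 0101101100110110111101011010101:
  s[0] = (1010101010101010101010101010101)·(0101101100110110111101011010101) mod 2 = 0+0+0+0+1+0+1+0+0+0+1+0+0+0+1+0+1+0+1+0+0+0+0+0+1+0+1+0+1+0+1 mod 2 = 0
  s[1] = (0110011001100110011001100110011)·(0101101100110110111101011010101) mod 2 = 0+1+0+0+0+0+1+0+0+0+1+0+0+1+1+0+0+1+1+0+0+1+0+0+0+0+1+0+0+0+1 mod 2 = 0
  s[2] = (0001111000011110000111100001111)·(0101101100110110111101011010101) mod 2 = 0+0+0+1+1+0+1+0+0+0+0+1+0+1+1+0+0+0+0+1+0+1+0+0+0+0+0+0+1+0+1 mod 2 = 0
  s[3] = (0000000111111110000000011111111)·(0101101100110110111101011010101) mod 2 = 0+0+0+0+0+0+0+1+0+0+1+1+0+1+1+0+0+0+0+0+0+0+0+1+1+0+1+0+1+0+1 mod 2 = 0
  s[4] = (0000000000000001111111111111111)·(0101101100110110111101011010101) mod 2 = 0+0+0+0+0+0+0+0+0+0+0+0+0+0+0+0+1+1+1+1+0+1+0+1+1+0+1+0+1+0+1 mod 2 = 0
Syndrome = 00000
s = 0: no error detected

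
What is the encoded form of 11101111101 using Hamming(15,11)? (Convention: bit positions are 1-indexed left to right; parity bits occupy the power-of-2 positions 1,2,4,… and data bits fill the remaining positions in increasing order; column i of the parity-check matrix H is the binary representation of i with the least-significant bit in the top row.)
Codeword c = d · G (mod 2), d = 11101111101:
  c[0] = d·G[:,0] = (11101111101)·(11011010101) mod 2 = 1+1+0+0+1+0+1+0+1+0+1 mod 2 = 0
  c[1] = d·G[:,1] = (11101111101)·(10110110011) mod 2 = 1+0+1+0+0+1+1+0+0+0+1 mod 2 = 1
  c[2] = d·G[:,2] = (11101111101)·(10000000000) mod 2 = 1+0+0+0+0+0+0+0+0+0+0 mod 2 = 1
  c[3] = d·G[:,3] = (11101111101)·(01110001111) mod 2 = 0+1+1+0+0+0+0+1+1+0+1 mod 2 = 1
  c[4] = d·G[:,4] = (11101111101)·(01000000000) mod 2 = 0+1+0+0+0+0+0+0+0+0+0 mod 2 = 1
  c[5] = d·G[:,5] = (11101111101)·(00100000000) mod 2 = 0+0+1+0+0+0+0+0+0+0+0 mod 2 = 1
  c[6] = d·G[:,6] = (11101111101)·(00010000000) mod 2 = 0+0+0+0+0+0+0+0+0+0+0 mod 2 = 0
  c[7] = d·G[:,7] = (11101111101)·(00001111111) mod 2 = 0+0+0+0+1+1+1+1+1+0+1 mod 2 = 0
  c[8] = d·G[:,8] = (11101111101)·(00001000000) mod 2 = 0+0+0+0+1+0+0+0+0+0+0 mod 2 = 1
  c[9] = d·G[:,9] = (11101111101)·(00000100000) mod 2 = 0+0+0+0+0+1+0+0+0+0+0 mod 2 = 1
  c[10] = d·G[:,10] = (11101111101)·(00000010000) mod 2 = 0+0+0+0+0+0+1+0+0+0+0 mod 2 = 1
  c[11] = d·G[:,11] = (11101111101)·(00000001000) mod 2 = 0+0+0+0+0+0+0+1+0+0+0 mod 2 = 1
  c[12] = d·G[:,12] = (11101111101)·(00000000100) mod 2 = 0+0+0+0+0+0+0+0+1+0+0 mod 2 = 1
  c[13] = d·G[:,13] = (11101111101)·(00000000010) mod 2 = 0+0+0+0+0+0+0+0+0+0+0 mod 2 = 0
  c[14] = d·G[:,14] = (11101111101)·(00000000001) mod 2 = 0+0+0+0+0+0+0+0+0+0+1 mod 2 = 1
Codeword = 011111001111101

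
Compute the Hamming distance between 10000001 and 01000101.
XOR = 11000100, count of 1s = 3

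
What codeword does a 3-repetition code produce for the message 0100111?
Repeat each bit 3× and concatenate:
0→000  1→111  0→000  0→000  1→111  1→111  1→111
Codeword = 000111000000111111111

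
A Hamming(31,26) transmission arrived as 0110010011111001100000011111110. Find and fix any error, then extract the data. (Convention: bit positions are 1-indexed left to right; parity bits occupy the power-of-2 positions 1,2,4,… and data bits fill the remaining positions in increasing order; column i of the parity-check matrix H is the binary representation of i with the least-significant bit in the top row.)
Syndrome s = H · r^T (mod 2), r = 0110010011111001100000011111110:
  s[0] = (1010101010101010101010101010101)·(0110010011111001100000011111110) mod 2 = 0+0+1+0+0+0+0+0+1+0+1+0+1+0+0+0+1+0+0+0+0+0+0+0+1+0+1+0+1+0+0 mod 2 = 0
  s[1] = (0110011001100110011001100110011)·(0110010011111001100000011111110) mod 2 = 0+1+1+0+0+1+0+0+0+1+1+0+0+0+0+0+0+0+0+0+0+0+0+0+0+1+1+0+0+1+0 mod 2 = 0
  s[2] = (0001111000011110000111100001111)·(0110010011111001100000011111110) mod 2 = 0+0+0+0+0+1+0+0+0+0+0+1+1+0+0+0+0+0+0+0+0+0+0+0+0+0+0+1+1+1+0 mod 2 = 0
  s[3] = (0000000111111110000000011111111)·(0110010011111001100000011111110) mod 2 = 0+0+0+0+0+0+0+0+1+1+1+1+1+0+0+0+0+0+0+0+0+0+0+1+1+1+1+1+1+1+0 mod 2 = 0
  s[4] = (0000000000000001111111111111111)·(0110010011111001100000011111110) mod 2 = 0+0+0+0+0+0+0+0+0+0+0+0+0+0+0+1+1+0+0+0+0+0+0+1+1+1+1+1+1+1+0 mod 2 = 1
Syndrome = 00001
Column 16 of H equals this syndrome → error at bit 16 (1-indexed).
Flip bit 16: 0110010011111001100000011111110 → 0110010011111000100000011111110
Extract data bits at positions {3,5,6,7,9,10,11,12,13,14,15,17,18,19,20,21,22,23,24,25,26,27,28,29,30,31}: 10101111100100000011111110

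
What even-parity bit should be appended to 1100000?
Sum of data bits: 1+1+0+0+0+0+0 = 2.
2 mod 2 = 0, so parity bit = 0.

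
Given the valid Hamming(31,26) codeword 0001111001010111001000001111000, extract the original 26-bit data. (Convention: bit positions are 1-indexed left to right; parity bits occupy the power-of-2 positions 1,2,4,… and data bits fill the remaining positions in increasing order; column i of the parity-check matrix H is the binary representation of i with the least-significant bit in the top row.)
Parity bits occupy power-of-2 positions; data bits are at positions {3,5,6,7,9,10,11,12,13,14,15,17,18,19,20,21,22,23,24,25,26,27,28,29,30,31} (1-indexed).
Extract: c[3]=0 c[5]=1 c[6]=1 c[7]=1 c[9]=0 c[10]=1 c[11]=0 c[12]=1 c[13]=0 c[14]=1 c[15]=1 c[17]=0 c[18]=0 c[19]=1 c[20]=0 c[21]=0 c[22]=0 c[23]=0 c[24]=0 c[25]=1 c[26]=1 c[27]=1 c[28]=1 c[29]=0 c[30]=0 c[31]=0
Data = 01110101011001000001111000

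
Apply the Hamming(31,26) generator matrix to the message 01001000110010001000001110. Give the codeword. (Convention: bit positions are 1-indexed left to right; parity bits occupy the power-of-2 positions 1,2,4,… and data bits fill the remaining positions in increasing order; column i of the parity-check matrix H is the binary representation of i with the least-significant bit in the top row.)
Codeword c = d · G (mod 2), d = 01001000110010001000001110:
  c[0] = d·G[:,0] = (01001000110010001000001110)·(11011010101101010101010101) mod 2 = 0+1+0+0+1+0+0+0+1+0+0+0+0+0+0+0+0+0+0+0+0+0+0+1+0+0 mod 2 = 0
  c[1] = d·G[:,1] = (01001000110010001000001110)·(10110110011011001100110011) mod 2 = 0+0+0+0+0+0+0+0+0+1+0+0+1+0+0+0+1+0+0+0+0+0+0+0+1+0 mod 2 = 0
  c[2] = d·G[:,2] = (01001000110010001000001110)·(10000000000000000000000000) mod 2 = 0+0+0+0+0+0+0+0+0+0+0+0+0+0+0+0+0+0+0+0+0+0+0+0+0+0 mod 2 = 0
  c[3] = d·G[:,3] = (01001000110010001000001110)·(01110001111000111100001111) mod 2 = 0+1+0+0+0+0+0+0+1+1+0+0+0+0+0+0+1+0+0+0+0+0+1+1+1+0 mod 2 = 1
  c[4] = d·G[:,4] = (01001000110010001000001110)·(01000000000000000000000000) mod 2 = 0+1+0+0+0+0+0+0+0+0+0+0+0+0+0+0+0+0+0+0+0+0+0+0+0+0 mod 2 = 1
  c[5] = d·G[:,5] = (01001000110010001000001110)·(00100000000000000000000000) mod 2 = 0+0+0+0+0+0+0+0+0+0+0+0+0+0+0+0+0+0+0+0+0+0+0+0+0+0 mod 2 = 0
  c[6] = d·G[:,6] = (01001000110010001000001110)·(00010000000000000000000000) mod 2 = 0+0+0+0+0+0+0+0+0+0+0+0+0+0+0+0+0+0+0+0+0+0+0+0+0+0 mod 2 = 0
  c[7] = d·G[:,7] = (01001000110010001000001110)·(00001111111000000011111111) mod 2 = 0+0+0+0+1+0+0+0+1+1+0+0+0+0+0+0+0+0+0+0+0+0+1+1+1+0 mod 2 = 0
  c[8] = d·G[:,8] = (01001000110010001000001110)·(00001000000000000000000000) mod 2 = 0+0+0+0+1+0+0+0+0+0+0+0+0+0+0+0+0+0+0+0+0+0+0+0+0+0 mod 2 = 1
  c[9] = d·G[:,9] = (01001000110010001000001110)·(00000100000000000000000000) mod 2 = 0+0+0+0+0+0+0+0+0+0+0+0+0+0+0+0+0+0+0+0+0+0+0+0+0+0 mod 2 = 0
  c[10] = d·G[:,10] = (01001000110010001000001110)·(00000010000000000000000000) mod 2 = 0+0+0+0+0+0+0+0+0+0+0+0+0+0+0+0+0+0+0+0+0+0+0+0+0+0 mod 2 = 0
  c[11] = d·G[:,11] = (01001000110010001000001110)·(00000001000000000000000000) mod 2 = 0+0+0+0+0+0+0+0+0+0+0+0+0+0+0+0+0+0+0+0+0+0+0+0+0+0 mod 2 = 0
  c[12] = d·G[:,12] = (01001000110010001000001110)·(00000000100000000000000000) mod 2 = 0+0+0+0+0+0+0+0+1+0+0+0+0+0+0+0+0+0+0+0+0+0+0+0+0+0 mod 2 = 1
  c[13] = d·G[:,13] = (01001000110010001000001110)·(00000000010000000000000000) mod 2 = 0+0+0+0+0+0+0+0+0+1+0+0+0+0+0+0+0+0+0+0+0+0+0+0+0+0 mod 2 = 1
  c[14] = d·G[:,14] = (01001000110010001000001110)·(00000000001000000000000000) mod 2 = 0+0+0+0+0+0+0+0+0+0+0+0+0+0+0+0+0+0+0+0+0+0+0+0+0+0 mod 2 = 0
  c[15] = d·G[:,15] = (01001000110010001000001110)·(00000000000111111111111111) mod 2 = 0+0+0+0+0+0+0+0+0+0+0+0+1+0+0+0+1+0+0+0+0+0+1+1+1+0 mod 2 = 1
  c[16] = d·G[:,16] = (01001000110010001000001110)·(00000000000100000000000000) mod 2 = 0+0+0+0+0+0+0+0+0+0+0+0+0+0+0+0+0+0+0+0+0+0+0+0+0+0 mod 2 = 0
  c[17] = d·G[:,17] = (01001000110010001000001110)·(00000000000010000000000000) mod 2 = 0+0+0+0+0+0+0+0+0+0+0+0+1+0+0+0+0+0+0+0+0+0+0+0+0+0 mod 2 = 1
  c[18] = d·G[:,18] = (01001000110010001000001110)·(00000000000001000000000000) mod 2 = 0+0+0+0+0+0+0+0+0+0+0+0+0+0+0+0+0+0+0+0+0+0+0+0+0+0 mod 2 = 0
  c[19] = d·G[:,19] = (01001000110010001000001110)·(00000000000000100000000000) mod 2 = 0+0+0+0+0+0+0+0+0+0+0+0+0+0+0+0+0+0+0+0+0+0+0+0+0+0 mod 2 = 0
  c[20] = d·G[:,20] = (01001000110010001000001110)·(00000000000000010000000000) mod 2 = 0+0+0+0+0+0+0+0+0+0+0+0+0+0+0+0+0+0+0+0+0+0+0+0+0+0 mod 2 = 0
  c[21] = d·G[:,21] = (01001000110010001000001110)·(00000000000000001000000000) mod 2 = 0+0+0+0+0+0+0+0+0+0+0+0+0+0+0+0+1+0+0+0+0+0+0+0+0+0 mod 2 = 1
  c[22] = d·G[:,22] = (01001000110010001000001110)·(00000000000000000100000000) mod 2 = 0+0+0+0+0+0+0+0+0+0+0+0+0+0+0+0+0+0+0+0+0+0+0+0+0+0 mod 2 = 0
  c[23] = d·G[:,23] = (01001000110010001000001110)·(00000000000000000010000000) mod 2 = 0+0+0+0+0+0+0+0+0+0+0+0+0+0+0+0+0+0+0+0+0+0+0+0+0+0 mod 2 = 0
  c[24] = d·G[:,24] = (01001000110010001000001110)·(00000000000000000001000000) mod 2 = 0+0+0+0+0+0+0+0+0+0+0+0+0+0+0+0+0+0+0+0+0+0+0+0+0+0 mod 2 = 0
  c[25] = d·G[:,25] = (01001000110010001000001110)·(00000000000000000000100000) mod 2 = 0+0+0+0+0+0+0+0+0+0+0+0+0+0+0+0+0+0+0+0+0+0+0+0+0+0 mod 2 = 0
  c[26] = d·G[:,26] = (01001000110010001000001110)·(00000000000000000000010000) mod 2 = 0+0+0+0+0+0+0+0+0+0+0+0+0+0+0+0+0+0+0+0+0+0+0+0+0+0 mod 2 = 0
  c[27] = d·G[:,27] = (01001000110010001000001110)·(00000000000000000000001000) mod 2 = 0+0+0+0+0+0+0+0+0+0+0+0+0+0+0+0+0+0+0+0+0+0+1+0+0+0 mod 2 = 1
  c[28] = d·G[:,28] = (01001000110010001000001110)·(00000000000000000000000100) mod 2 = 0+0+0+0+0+0+0+0+0+0+0+0+0+0+0+0+0+0+0+0+0+0+0+1+0+0 mod 2 = 1
  c[29] = d·G[:,29] = (01001000110010001000001110)·(00000000000000000000000010) mod 2 = 0+0+0+0+0+0+0+0+0+0+0+0+0+0+0+0+0+0+0+0+0+0+0+0+1+0 mod 2 = 1
  c[30] = d·G[:,30] = (01001000110010001000001110)·(00000000000000000000000001) mod 2 = 0+0+0+0+0+0+0+0+0+0+0+0+0+0+0+0+0+0+0+0+0+0+0+0+0+0 mod 2 = 0
Codeword = 0001100010001101010001000001110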